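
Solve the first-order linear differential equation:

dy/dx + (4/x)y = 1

Using integrating factor method:

General solution: y = (1/5)x + Cx^(-4)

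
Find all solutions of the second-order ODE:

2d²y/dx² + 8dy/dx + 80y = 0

Characteristic equation: 2r² + 8r + 80 = 0
Divide by 2: r² + 4r + 40 = 0
Roots: r = -2 ± 6i (complex conjugates)
General solution: y = e^(-2x)(C₁cos(6x) + C₂sin(6x))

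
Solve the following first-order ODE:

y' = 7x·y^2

Separating variables and integrating:
-1/y = 7x^2/2 + C

General solution: y^-1 = (-7/2)x^2 + C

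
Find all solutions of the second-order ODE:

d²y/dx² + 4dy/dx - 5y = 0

Characteristic equation: r² + 4r - 5 = 0
Roots: r = 1, -5 (distinct real)
General solution: y = C₁e^x + C₂e^(-5x)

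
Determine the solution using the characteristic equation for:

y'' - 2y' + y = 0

Characteristic equation: r² - 2r + 1 = 0
Factored: (r - 1)² = 0
Repeated root: r = 1
General solution: y = (C₁ + C₂x)e^x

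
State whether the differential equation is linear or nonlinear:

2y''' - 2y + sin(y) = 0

Nonlinear (sin(y) is nonlinear in y)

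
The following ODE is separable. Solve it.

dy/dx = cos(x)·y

Separating variables and integrating:
ln|y| = sin(x) + C

General solution: y = Ce^(sin(x))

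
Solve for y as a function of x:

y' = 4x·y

Separating variables and integrating:
ln|y| = 2x^2 + C

General solution: y = Ce^(2x^2)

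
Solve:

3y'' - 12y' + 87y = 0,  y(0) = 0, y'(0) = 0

General solution: y = e^(2x)(C₁cos(5x) + C₂sin(5x))
Complex roots r = 2 ± 5i
Applying ICs: C₁ = 0, C₂ = 0
Particular solution: y = 0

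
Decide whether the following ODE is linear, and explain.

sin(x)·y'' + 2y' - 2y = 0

Linear (y and its derivatives appear to the first power only, no products of y terms)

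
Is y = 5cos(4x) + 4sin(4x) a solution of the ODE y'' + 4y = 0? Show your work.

Verification:
y'' = -80cos(4x) - 64sin(4x)
y'' + 4y ≠ 0 (frequency mismatch: got 16 instead of 4)

No, it is not a solution.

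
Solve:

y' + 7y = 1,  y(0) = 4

General solution: y = 1/7 + Ce^(-7x)
Applying y(0) = 4: C = 4 - 1/7 = 27/7
Particular solution: y = 1/7 + (27/7)e^(-7x)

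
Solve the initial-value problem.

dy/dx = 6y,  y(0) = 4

General solution: y = Ce^(6x)
Applying IC y(0) = 4:
Particular solution: y = 4e^(6x)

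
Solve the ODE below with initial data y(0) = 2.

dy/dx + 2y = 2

General solution: y = 1 + Ce^(-2x)
Applying y(0) = 2: C = 2 - 1 = 1
Particular solution: y = 1 + e^(-2x)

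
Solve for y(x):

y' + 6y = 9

Using integrating factor method:

General solution: y = 3/2 + Ce^(-6x)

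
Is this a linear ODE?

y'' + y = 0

Yes. Linear (y and its derivatives appear to the first power only, no products of y terms)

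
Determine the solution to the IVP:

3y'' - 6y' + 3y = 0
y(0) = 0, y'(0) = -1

General solution: y = (C₁ + C₂x)e^x
Repeated root r = 1
Applying ICs: C₁ = 0, C₂ = -1
Particular solution: y = -xe^x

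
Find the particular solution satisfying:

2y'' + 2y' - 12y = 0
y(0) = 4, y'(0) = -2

General solution: y = C₁e^(2x) + C₂e^(-3x)
Applying ICs: C₁ = 2, C₂ = 2
Particular solution: y = 2e^(2x) + 2e^(-3x)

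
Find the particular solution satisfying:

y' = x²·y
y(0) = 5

General solution: y = Ce^(x³/3)
Applying IC y(0) = 5:
Particular solution: y = 5e^(x³/3)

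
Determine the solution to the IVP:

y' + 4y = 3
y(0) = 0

General solution: y = 3/4 + Ce^(-4x)
Applying y(0) = 0: C = 0 - 3/4 = -3/4
Particular solution: y = 3/4 - (3/4)e^(-4x)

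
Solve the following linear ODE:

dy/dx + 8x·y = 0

Using integrating factor method:

General solution: y = Ce^(-4x^2)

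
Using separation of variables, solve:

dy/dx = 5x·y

Separating variables and integrating:
ln|y| = 5x^2/2 + C

General solution: y = Ce^(5x^2/2)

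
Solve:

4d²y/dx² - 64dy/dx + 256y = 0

Characteristic equation: 4r² - 64r + 256 = 0
Divide by 4: r² - 16r + 64 = 0
Factored: (r - 8)² = 0
Repeated root: r = 8
General solution: y = (C₁ + C₂x)e^(8x)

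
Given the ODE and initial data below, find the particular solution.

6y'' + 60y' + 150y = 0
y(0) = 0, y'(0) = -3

General solution: y = (C₁ + C₂x)e^(-5x)
Repeated root r = -5
Applying ICs: C₁ = 0, C₂ = -3
Particular solution: y = -3xe^(-5x)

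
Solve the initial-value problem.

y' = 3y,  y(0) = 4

General solution: y = Ce^(3x)
Applying IC y(0) = 4:
Particular solution: y = 4e^(3x)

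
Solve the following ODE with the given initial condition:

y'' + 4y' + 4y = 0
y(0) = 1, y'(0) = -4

General solution: y = (C₁ + C₂x)e^(-2x)
Repeated root r = -2
Applying ICs: C₁ = 1, C₂ = -2
Particular solution: y = (1 - 2x)e^(-2x)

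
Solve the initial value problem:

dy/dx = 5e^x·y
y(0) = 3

General solution: y = Ce^(5e^x)
Applying IC y(0) = 3:
Particular solution: y = 3e^(5(e^x - 1))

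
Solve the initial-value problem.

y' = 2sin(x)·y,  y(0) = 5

General solution: y = Ce^(-2cos(x))
Applying IC y(0) = 5:
Particular solution: y = 5e^(2(1-cos(x)))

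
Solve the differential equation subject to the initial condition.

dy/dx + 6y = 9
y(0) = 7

General solution: y = 3/2 + Ce^(-6x)
Applying y(0) = 7: C = 7 - 3/2 = 11/2
Particular solution: y = 3/2 + (11/2)e^(-6x)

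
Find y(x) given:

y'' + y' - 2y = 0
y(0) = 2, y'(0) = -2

General solution: y = C₁e^x + C₂e^(-2x)
Applying ICs: C₁ = 2/3, C₂ = 4/3
Particular solution: y = (2/3)e^x + (4/3)e^(-2x)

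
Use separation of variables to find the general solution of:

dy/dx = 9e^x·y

Separating variables and integrating:
ln|y| = 9e^x + C

General solution: y = Ce^(9e^x)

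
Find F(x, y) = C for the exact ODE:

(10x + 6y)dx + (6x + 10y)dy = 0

Verify exactness: ∂M/∂y = ∂N/∂x ✓
Find F(x,y) such that ∂F/∂x = M, ∂F/∂y = N
Solution: 5x² + 6xy + 5y² = C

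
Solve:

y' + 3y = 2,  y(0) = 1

General solution: y = 2/3 + Ce^(-3x)
Applying y(0) = 1: C = 1 - 2/3 = 1/3
Particular solution: y = 2/3 + (1/3)e^(-3x)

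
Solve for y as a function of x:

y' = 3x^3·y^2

Separating variables and integrating:
-1/y = 3x^4/4 + C

General solution: y^-1 = (-3/4)x^4 + C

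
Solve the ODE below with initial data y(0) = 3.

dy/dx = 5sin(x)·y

General solution: y = Ce^(-5cos(x))
Applying IC y(0) = 3:
Particular solution: y = 3e^(5(1-cos(x)))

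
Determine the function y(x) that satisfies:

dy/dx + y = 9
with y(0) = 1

General solution: y = 9 + Ce^(-x)
Applying y(0) = 1: C = 1 - 9 = -8
Particular solution: y = 9 - 8e^(-x)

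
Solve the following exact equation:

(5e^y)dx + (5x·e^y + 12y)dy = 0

Verify exactness: ∂M/∂y = ∂N/∂x ✓
Find F(x,y) such that ∂F/∂x = M, ∂F/∂y = N
Solution: 5x·e^y + 6y² = C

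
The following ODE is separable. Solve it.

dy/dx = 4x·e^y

Separating variables and integrating:
-e^(-y) = 2x² + C

General solution: y = -ln(C - 2x²)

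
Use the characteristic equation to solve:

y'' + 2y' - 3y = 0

Characteristic equation: r² + 2r - 3 = 0
Roots: r = 1, -3 (distinct real)
General solution: y = C₁e^x + C₂e^(-3x)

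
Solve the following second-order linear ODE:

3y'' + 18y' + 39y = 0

Characteristic equation: 3r² + 18r + 39 = 0
Divide by 3: r² + 6r + 13 = 0
Roots: r = -3 ± 2i (complex conjugates)
General solution: y = e^(-3x)(C₁cos(2x) + C₂sin(2x))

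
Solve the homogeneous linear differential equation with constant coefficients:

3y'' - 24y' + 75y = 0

Characteristic equation: 3r² - 24r + 75 = 0
Divide by 3: r² - 8r + 25 = 0
Roots: r = 4 ± 3i (complex conjugates)
General solution: y = e^(4x)(C₁cos(3x) + C₂sin(3x))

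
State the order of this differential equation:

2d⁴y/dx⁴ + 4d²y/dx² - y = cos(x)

The order is 4 (highest derivative is of order 4).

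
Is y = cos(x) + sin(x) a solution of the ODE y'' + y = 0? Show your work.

Verification:
y'' = -cos(x) - sin(x)
y'' + y = 0 ✓

Yes, it is a solution.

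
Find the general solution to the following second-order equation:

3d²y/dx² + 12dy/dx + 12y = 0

Characteristic equation: 3r² + 12r + 12 = 0
Divide by 3: r² + 4r + 4 = 0
Factored: (r + 2)² = 0
Repeated root: r = -2
General solution: y = (C₁ + C₂x)e^(-2x)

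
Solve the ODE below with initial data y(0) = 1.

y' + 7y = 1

General solution: y = 1/7 + Ce^(-7x)
Applying y(0) = 1: C = 1 - 1/7 = 6/7
Particular solution: y = 1/7 + (6/7)e^(-7x)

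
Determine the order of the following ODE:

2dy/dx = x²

The order is 1 (highest derivative is of order 1).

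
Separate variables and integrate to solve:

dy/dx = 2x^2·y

Separating variables and integrating:
ln|y| = 2x^3/3 + C

General solution: y = Ce^(2x^3/3)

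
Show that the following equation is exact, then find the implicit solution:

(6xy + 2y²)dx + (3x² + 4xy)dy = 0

Verify exactness: ∂M/∂y = ∂N/∂x ✓
Find F(x,y) such that ∂F/∂x = M, ∂F/∂y = N
Solution: 3x²y + 2xy² = C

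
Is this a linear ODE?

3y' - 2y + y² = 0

No. Nonlinear (y² term)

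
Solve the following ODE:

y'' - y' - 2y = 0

Characteristic equation: r² - r - 2 = 0
Roots: r = 2, -1 (distinct real)
General solution: y = C₁e^(2x) + C₂e^(-x)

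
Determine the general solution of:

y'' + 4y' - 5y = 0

Characteristic equation: r² + 4r - 5 = 0
Roots: r = 1, -5 (distinct real)
General solution: y = C₁e^x + C₂e^(-5x)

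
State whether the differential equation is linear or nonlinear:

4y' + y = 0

Linear (y and its derivatives appear to the first power only, no products of y terms)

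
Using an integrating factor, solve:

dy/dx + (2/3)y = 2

Using integrating factor method:

General solution: y = 3 + Ce^(-2x/3)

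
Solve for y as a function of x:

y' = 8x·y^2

Separating variables and integrating:
-1/y = 4x^2 + C

General solution: y^-1 = -4x^2 + C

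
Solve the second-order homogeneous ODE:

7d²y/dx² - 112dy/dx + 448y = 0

Characteristic equation: 7r² - 112r + 448 = 0
Divide by 7: r² - 16r + 64 = 0
Factored: (r - 8)² = 0
Repeated root: r = 8
General solution: y = (C₁ + C₂x)e^(8x)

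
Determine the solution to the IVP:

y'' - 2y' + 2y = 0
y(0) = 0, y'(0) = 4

General solution: y = e^x(C₁cos(x) + C₂sin(x))
Complex roots r = 1 ± i
Applying ICs: C₁ = 0, C₂ = 4
Particular solution: y = e^x(4sin(x))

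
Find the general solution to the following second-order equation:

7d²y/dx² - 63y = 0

Characteristic equation: 7r² - 63 = 0
Divide by 7: r² - 9 = 0
Roots: r = 3, -3 (distinct real)
General solution: y = C₁e^(3x) + C₂e^(-3x)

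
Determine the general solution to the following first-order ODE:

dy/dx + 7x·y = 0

Using integrating factor method:

General solution: y = Ce^(-7x^2/2)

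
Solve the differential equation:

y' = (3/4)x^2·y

Separating variables and integrating:
ln|y| = x^3/4 + C

General solution: y = Ce^(x^3/4)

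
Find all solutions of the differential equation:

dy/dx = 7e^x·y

Separating variables and integrating:
ln|y| = 7e^x + C

General solution: y = Ce^(7e^x)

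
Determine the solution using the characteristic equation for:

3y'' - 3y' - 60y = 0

Characteristic equation: 3r² - 3r - 60 = 0
Divide by 3: r² - r - 20 = 0
Roots: r = 5, -4 (distinct real)
General solution: y = C₁e^(5x) + C₂e^(-4x)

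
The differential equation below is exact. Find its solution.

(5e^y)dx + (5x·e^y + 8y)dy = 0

Verify exactness: ∂M/∂y = ∂N/∂x ✓
Find F(x,y) such that ∂F/∂x = M, ∂F/∂y = N
Solution: 5x·e^y + 4y² = C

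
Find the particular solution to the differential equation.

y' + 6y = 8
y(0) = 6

General solution: y = 4/3 + Ce^(-6x)
Applying y(0) = 6: C = 6 - 4/3 = 14/3
Particular solution: y = 4/3 + (14/3)e^(-6x)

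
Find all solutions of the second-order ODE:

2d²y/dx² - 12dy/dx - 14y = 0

Characteristic equation: 2r² - 12r - 14 = 0
Divide by 2: r² - 6r - 7 = 0
Roots: r = 7, -1 (distinct real)
General solution: y = C₁e^(7x) + C₂e^(-x)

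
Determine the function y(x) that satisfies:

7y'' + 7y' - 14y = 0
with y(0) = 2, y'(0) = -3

General solution: y = C₁e^x + C₂e^(-2x)
Applying ICs: C₁ = 1/3, C₂ = 5/3
Particular solution: y = (1/3)e^x + (5/3)e^(-2x)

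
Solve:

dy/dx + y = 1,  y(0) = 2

General solution: y = 1 + Ce^(-x)
Applying y(0) = 2: C = 2 - 1 = 1
Particular solution: y = 1 + e^(-x)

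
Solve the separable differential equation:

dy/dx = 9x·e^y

Separating variables and integrating:
-e^(-y) = 9x²/2 + C

General solution: y = -ln(C - 9x²/2)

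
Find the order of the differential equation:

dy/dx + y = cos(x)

The order is 1 (highest derivative is of order 1).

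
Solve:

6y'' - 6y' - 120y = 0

Characteristic equation: 6r² - 6r - 120 = 0
Divide by 6: r² - r - 20 = 0
Roots: r = 5, -4 (distinct real)
General solution: y = C₁e^(5x) + C₂e^(-4x)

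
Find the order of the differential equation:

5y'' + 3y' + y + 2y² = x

The order is 2 (highest derivative is of order 2).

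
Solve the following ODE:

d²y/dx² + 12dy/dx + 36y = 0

Characteristic equation: r² + 12r + 36 = 0
Factored: (r + 6)² = 0
Repeated root: r = -6
General solution: y = (C₁ + C₂x)e^(-6x)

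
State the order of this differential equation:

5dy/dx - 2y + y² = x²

The order is 1 (highest derivative is of order 1).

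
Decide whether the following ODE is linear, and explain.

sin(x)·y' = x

Linear (y and its derivatives appear to the first power only, no products of y terms)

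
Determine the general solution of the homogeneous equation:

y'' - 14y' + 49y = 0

Characteristic equation: r² - 14r + 49 = 0
Factored: (r - 7)² = 0
Repeated root: r = 7
General solution: y = (C₁ + C₂x)e^(7x)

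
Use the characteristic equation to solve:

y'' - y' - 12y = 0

Characteristic equation: r² - r - 12 = 0
Roots: r = 4, -3 (distinct real)
General solution: y = C₁e^(4x) + C₂e^(-3x)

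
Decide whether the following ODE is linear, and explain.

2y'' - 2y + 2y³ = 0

Nonlinear (y³ term)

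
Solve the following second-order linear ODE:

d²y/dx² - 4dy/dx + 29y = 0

Characteristic equation: r² - 4r + 29 = 0
Roots: r = 2 ± 5i (complex conjugates)
General solution: y = e^(2x)(C₁cos(5x) + C₂sin(5x))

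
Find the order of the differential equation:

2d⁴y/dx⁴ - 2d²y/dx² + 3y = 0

The order is 4 (highest derivative is of order 4).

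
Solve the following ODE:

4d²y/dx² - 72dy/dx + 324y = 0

Characteristic equation: 4r² - 72r + 324 = 0
Divide by 4: r² - 18r + 81 = 0
Factored: (r - 9)² = 0
Repeated root: r = 9
General solution: y = (C₁ + C₂x)e^(9x)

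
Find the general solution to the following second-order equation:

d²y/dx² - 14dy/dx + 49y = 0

Characteristic equation: r² - 14r + 49 = 0
Factored: (r - 7)² = 0
Repeated root: r = 7
General solution: y = (C₁ + C₂x)e^(7x)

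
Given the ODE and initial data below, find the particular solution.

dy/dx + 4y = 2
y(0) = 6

General solution: y = 1/2 + Ce^(-4x)
Applying y(0) = 6: C = 6 - 1/2 = 11/2
Particular solution: y = 1/2 + (11/2)e^(-4x)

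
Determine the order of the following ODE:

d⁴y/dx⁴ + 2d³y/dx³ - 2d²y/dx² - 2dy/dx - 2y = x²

The order is 4 (highest derivative is of order 4).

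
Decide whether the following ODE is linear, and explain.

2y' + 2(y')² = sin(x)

Nonlinear ((y')² term)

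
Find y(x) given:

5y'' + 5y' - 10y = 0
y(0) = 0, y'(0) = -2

General solution: y = C₁e^x + C₂e^(-2x)
Applying ICs: C₁ = -2/3, C₂ = 2/3
Particular solution: y = -(2/3)e^x + (2/3)e^(-2x)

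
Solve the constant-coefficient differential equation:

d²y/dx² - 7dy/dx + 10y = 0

Characteristic equation: r² - 7r + 10 = 0
Roots: r = 2, 5 (distinct real)
General solution: y = C₁e^(2x) + C₂e^(5x)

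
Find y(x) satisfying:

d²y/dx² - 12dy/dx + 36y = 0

Characteristic equation: r² - 12r + 36 = 0
Factored: (r - 6)² = 0
Repeated root: r = 6
General solution: y = (C₁ + C₂x)e^(6x)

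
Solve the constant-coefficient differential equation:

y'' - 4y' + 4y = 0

Characteristic equation: r² - 4r + 4 = 0
Factored: (r - 2)² = 0
Repeated root: r = 2
General solution: y = (C₁ + C₂x)e^(2x)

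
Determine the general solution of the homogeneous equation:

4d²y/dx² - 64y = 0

Characteristic equation: 4r² - 64 = 0
Divide by 4: r² - 16 = 0
Roots: r = 4, -4 (distinct real)
General solution: y = C₁e^(4x) + C₂e^(-4x)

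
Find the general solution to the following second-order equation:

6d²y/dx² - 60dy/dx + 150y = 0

Characteristic equation: 6r² - 60r + 150 = 0
Divide by 6: r² - 10r + 25 = 0
Factored: (r - 5)² = 0
Repeated root: r = 5
General solution: y = (C₁ + C₂x)e^(5x)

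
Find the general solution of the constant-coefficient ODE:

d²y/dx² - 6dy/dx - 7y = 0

Characteristic equation: r² - 6r - 7 = 0
Roots: r = 7, -1 (distinct real)
General solution: y = C₁e^(7x) + C₂e^(-x)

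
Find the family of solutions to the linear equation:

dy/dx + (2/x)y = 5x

Using integrating factor method:

General solution: y = (5/4)x^2 + Cx^(-2)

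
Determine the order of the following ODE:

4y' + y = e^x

The order is 1 (highest derivative is of order 1).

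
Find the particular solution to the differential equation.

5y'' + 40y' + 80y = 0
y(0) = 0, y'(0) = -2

General solution: y = (C₁ + C₂x)e^(-4x)
Repeated root r = -4
Applying ICs: C₁ = 0, C₂ = -2
Particular solution: y = -2xe^(-4x)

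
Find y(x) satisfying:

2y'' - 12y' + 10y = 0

Characteristic equation: 2r² - 12r + 10 = 0
Divide by 2: r² - 6r + 5 = 0
Roots: r = 1, 5 (distinct real)
General solution: y = C₁e^x + C₂e^(5x)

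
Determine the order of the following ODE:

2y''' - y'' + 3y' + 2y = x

The order is 3 (highest derivative is of order 3).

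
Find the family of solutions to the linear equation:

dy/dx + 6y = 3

Using integrating factor method:

General solution: y = 1/2 + Ce^(-6x)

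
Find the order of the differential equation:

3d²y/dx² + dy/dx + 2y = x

The order is 2 (highest derivative is of order 2).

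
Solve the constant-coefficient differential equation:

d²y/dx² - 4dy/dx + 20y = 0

Characteristic equation: r² - 4r + 20 = 0
Roots: r = 2 ± 4i (complex conjugates)
General solution: y = e^(2x)(C₁cos(4x) + C₂sin(4x))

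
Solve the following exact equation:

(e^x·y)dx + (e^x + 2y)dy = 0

Verify exactness: ∂M/∂y = ∂N/∂x ✓
Find F(x,y) such that ∂F/∂x = M, ∂F/∂y = N
Solution: e^x·y + y² = C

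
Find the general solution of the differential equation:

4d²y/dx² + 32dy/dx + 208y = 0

Characteristic equation: 4r² + 32r + 208 = 0
Divide by 4: r² + 8r + 52 = 0
Roots: r = -4 ± 6i (complex conjugates)
General solution: y = e^(-4x)(C₁cos(6x) + C₂sin(6x))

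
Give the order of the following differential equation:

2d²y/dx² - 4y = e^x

The order is 2 (highest derivative is of order 2).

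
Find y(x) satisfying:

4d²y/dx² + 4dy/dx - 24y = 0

Characteristic equation: 4r² + 4r - 24 = 0
Divide by 4: r² + r - 6 = 0
Roots: r = 2, -3 (distinct real)
General solution: y = C₁e^(2x) + C₂e^(-3x)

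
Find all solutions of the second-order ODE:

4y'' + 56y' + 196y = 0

Characteristic equation: 4r² + 56r + 196 = 0
Divide by 4: r² + 14r + 49 = 0
Factored: (r + 7)² = 0
Repeated root: r = -7
General solution: y = (C₁ + C₂x)e^(-7x)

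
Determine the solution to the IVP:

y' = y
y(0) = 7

General solution: y = Ce^x
Applying IC y(0) = 7:
Particular solution: y = 7e^x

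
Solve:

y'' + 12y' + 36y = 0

Characteristic equation: r² + 12r + 36 = 0
Factored: (r + 6)² = 0
Repeated root: r = -6
General solution: y = (C₁ + C₂x)e^(-6x)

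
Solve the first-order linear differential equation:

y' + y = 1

Using integrating factor method:

General solution: y = 1 + Ce^(-x)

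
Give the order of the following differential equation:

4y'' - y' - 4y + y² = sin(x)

The order is 2 (highest derivative is of order 2).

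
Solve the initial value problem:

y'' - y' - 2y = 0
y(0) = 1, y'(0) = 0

General solution: y = C₁e^(2x) + C₂e^(-x)
Applying ICs: C₁ = 1/3, C₂ = 2/3
Particular solution: y = (1/3)e^(2x) + (2/3)e^(-x)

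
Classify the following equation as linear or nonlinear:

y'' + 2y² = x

Nonlinear (y² term)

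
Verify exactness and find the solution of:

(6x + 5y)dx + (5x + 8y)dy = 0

Verify exactness: ∂M/∂y = ∂N/∂x ✓
Find F(x,y) such that ∂F/∂x = M, ∂F/∂y = N
Solution: 3x² + 5xy + 4y² = C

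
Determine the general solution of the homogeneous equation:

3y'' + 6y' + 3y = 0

Characteristic equation: 3r² + 6r + 3 = 0
Divide by 3: r² + 2r + 1 = 0
Factored: (r + 1)² = 0
Repeated root: r = -1
General solution: y = (C₁ + C₂x)e^(-x)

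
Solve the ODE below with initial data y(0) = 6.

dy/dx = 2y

General solution: y = Ce^(2x)
Applying IC y(0) = 6:
Particular solution: y = 6e^(2x)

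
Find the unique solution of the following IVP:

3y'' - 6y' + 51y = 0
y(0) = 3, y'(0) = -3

General solution: y = e^x(C₁cos(4x) + C₂sin(4x))
Complex roots r = 1 ± 4i
Applying ICs: C₁ = 3, C₂ = -3/2
Particular solution: y = e^x(3cos(4x) - (3/2)sin(4x))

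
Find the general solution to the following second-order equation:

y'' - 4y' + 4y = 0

Characteristic equation: r² - 4r + 4 = 0
Factored: (r - 2)² = 0
Repeated root: r = 2
General solution: y = (C₁ + C₂x)e^(2x)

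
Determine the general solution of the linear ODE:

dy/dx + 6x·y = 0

Using integrating factor method:

General solution: y = Ce^(-3x^2)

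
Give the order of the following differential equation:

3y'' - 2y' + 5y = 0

The order is 2 (highest derivative is of order 2).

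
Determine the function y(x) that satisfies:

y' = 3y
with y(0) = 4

General solution: y = Ce^(3x)
Applying IC y(0) = 4:
Particular solution: y = 4e^(3x)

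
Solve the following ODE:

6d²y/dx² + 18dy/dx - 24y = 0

Characteristic equation: 6r² + 18r - 24 = 0
Divide by 6: r² + 3r - 4 = 0
Roots: r = 1, -4 (distinct real)
General solution: y = C₁e^x + C₂e^(-4x)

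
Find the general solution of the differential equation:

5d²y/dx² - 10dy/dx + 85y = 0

Characteristic equation: 5r² - 10r + 85 = 0
Divide by 5: r² - 2r + 17 = 0
Roots: r = 1 ± 4i (complex conjugates)
General solution: y = e^x(C₁cos(4x) + C₂sin(4x))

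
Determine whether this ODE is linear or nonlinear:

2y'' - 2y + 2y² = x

Nonlinear (y² term)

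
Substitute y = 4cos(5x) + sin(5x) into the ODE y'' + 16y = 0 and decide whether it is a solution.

Verification:
y'' = -100cos(5x) - 25sin(5x)
y'' + 16y ≠ 0 (frequency mismatch: got 25 instead of 16)

No, it is not a solution.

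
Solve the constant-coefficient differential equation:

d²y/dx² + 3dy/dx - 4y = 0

Characteristic equation: r² + 3r - 4 = 0
Roots: r = 1, -4 (distinct real)
General solution: y = C₁e^x + C₂e^(-4x)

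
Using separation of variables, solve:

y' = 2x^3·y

Separating variables and integrating:
ln|y| = x^4/2 + C

General solution: y = Ce^(x^4/2)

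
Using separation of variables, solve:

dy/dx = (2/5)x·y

Separating variables and integrating:
ln|y| = x^2/5 + C

General solution: y = Ce^(x^2/5)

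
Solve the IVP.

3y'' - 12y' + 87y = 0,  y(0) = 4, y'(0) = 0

General solution: y = e^(2x)(C₁cos(5x) + C₂sin(5x))
Complex roots r = 2 ± 5i
Applying ICs: C₁ = 4, C₂ = -8/5
Particular solution: y = e^(2x)(4cos(5x) - (8/5)sin(5x))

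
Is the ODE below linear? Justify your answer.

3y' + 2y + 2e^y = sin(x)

No. Nonlinear (e^y is nonlinear in y)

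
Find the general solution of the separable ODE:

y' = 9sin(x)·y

Separating variables and integrating:
ln|y| = -9cos(x) + C

General solution: y = Ce^(-9cos(x))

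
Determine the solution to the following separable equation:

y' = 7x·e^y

Separating variables and integrating:
-e^(-y) = 7x²/2 + C

General solution: y = -ln(C - 7x²/2)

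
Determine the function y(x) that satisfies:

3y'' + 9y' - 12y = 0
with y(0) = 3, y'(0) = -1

General solution: y = C₁e^x + C₂e^(-4x)
Applying ICs: C₁ = 11/5, C₂ = 4/5
Particular solution: y = (11/5)e^x + (4/5)e^(-4x)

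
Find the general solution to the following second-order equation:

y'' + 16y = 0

Characteristic equation: r² + 16 = 0
Roots: r = ±4i (complex conjugates)
General solution: y = C₁cos(4x) + C₂sin(4x)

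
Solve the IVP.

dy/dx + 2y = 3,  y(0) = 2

General solution: y = 3/2 + Ce^(-2x)
Applying y(0) = 2: C = 2 - 3/2 = 1/2
Particular solution: y = 3/2 + (1/2)e^(-2x)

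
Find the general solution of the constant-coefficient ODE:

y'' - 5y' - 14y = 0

Characteristic equation: r² - 5r - 14 = 0
Roots: r = 7, -2 (distinct real)
General solution: y = C₁e^(7x) + C₂e^(-2x)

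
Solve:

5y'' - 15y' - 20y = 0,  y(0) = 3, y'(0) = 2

General solution: y = C₁e^(4x) + C₂e^(-x)
Applying ICs: C₁ = 1, C₂ = 2
Particular solution: y = e^(4x) + 2e^(-x)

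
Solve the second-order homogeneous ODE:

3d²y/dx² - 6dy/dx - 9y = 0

Characteristic equation: 3r² - 6r - 9 = 0
Divide by 3: r² - 2r - 3 = 0
Roots: r = 3, -1 (distinct real)
General solution: y = C₁e^(3x) + C₂e^(-x)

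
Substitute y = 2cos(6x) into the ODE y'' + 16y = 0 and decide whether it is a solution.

Verification:
y'' = -72cos(6x)
y'' + 16y ≠ 0 (frequency mismatch: got 36 instead of 16)

No, it is not a solution.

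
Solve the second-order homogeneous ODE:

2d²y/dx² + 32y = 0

Characteristic equation: 2r² + 32 = 0
Divide by 2: r² + 16 = 0
Roots: r = ±4i (complex conjugates)
General solution: y = C₁cos(4x) + C₂sin(4x)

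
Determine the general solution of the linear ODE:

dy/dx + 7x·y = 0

Using integrating factor method:

General solution: y = Ce^(-7x^2/2)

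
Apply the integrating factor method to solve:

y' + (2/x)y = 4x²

Using integrating factor method:

General solution: y = (4/5)x^3 + Cx^(-2)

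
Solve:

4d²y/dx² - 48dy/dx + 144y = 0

Characteristic equation: 4r² - 48r + 144 = 0
Divide by 4: r² - 12r + 36 = 0
Factored: (r - 6)² = 0
Repeated root: r = 6
General solution: y = (C₁ + C₂x)e^(6x)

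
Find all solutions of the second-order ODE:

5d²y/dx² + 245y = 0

Characteristic equation: 5r² + 245 = 0
Divide by 5: r² + 49 = 0
Roots: r = ±7i (complex conjugates)
General solution: y = C₁cos(7x) + C₂sin(7x)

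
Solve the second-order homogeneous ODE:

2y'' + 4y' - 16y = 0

Characteristic equation: 2r² + 4r - 16 = 0
Divide by 2: r² + 2r - 8 = 0
Roots: r = 2, -4 (distinct real)
General solution: y = C₁e^(2x) + C₂e^(-4x)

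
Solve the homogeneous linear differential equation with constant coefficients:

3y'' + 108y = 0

Characteristic equation: 3r² + 108 = 0
Divide by 3: r² + 36 = 0
Roots: r = ±6i (complex conjugates)
General solution: y = C₁cos(6x) + C₂sin(6x)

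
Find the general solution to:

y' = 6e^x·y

Separating variables and integrating:
ln|y| = 6e^x + C

General solution: y = Ce^(6e^x)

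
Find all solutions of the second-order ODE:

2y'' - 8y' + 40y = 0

Characteristic equation: 2r² - 8r + 40 = 0
Divide by 2: r² - 4r + 20 = 0
Roots: r = 2 ± 4i (complex conjugates)
General solution: y = e^(2x)(C₁cos(4x) + C₂sin(4x))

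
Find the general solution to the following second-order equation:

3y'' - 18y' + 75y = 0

Characteristic equation: 3r² - 18r + 75 = 0
Divide by 3: r² - 6r + 25 = 0
Roots: r = 3 ± 4i (complex conjugates)
General solution: y = e^(3x)(C₁cos(4x) + C₂sin(4x))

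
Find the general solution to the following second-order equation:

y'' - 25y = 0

Characteristic equation: r² - 25 = 0
Roots: r = 5, -5 (distinct real)
General solution: y = C₁e^(5x) + C₂e^(-5x)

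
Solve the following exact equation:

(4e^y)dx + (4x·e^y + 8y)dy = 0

Verify exactness: ∂M/∂y = ∂N/∂x ✓
Find F(x,y) such that ∂F/∂x = M, ∂F/∂y = N
Solution: 4x·e^y + 4y² = C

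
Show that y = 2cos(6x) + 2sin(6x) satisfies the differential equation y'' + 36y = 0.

Verification:
y'' = -72cos(6x) - 72sin(6x)
y'' + 36y = 0 ✓

Yes, it is a solution.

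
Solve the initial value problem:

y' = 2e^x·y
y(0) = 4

General solution: y = Ce^(2e^x)
Applying IC y(0) = 4:
Particular solution: y = 4e^(2(e^x - 1))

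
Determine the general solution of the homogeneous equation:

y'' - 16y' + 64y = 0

Characteristic equation: r² - 16r + 64 = 0
Factored: (r - 8)² = 0
Repeated root: r = 8
General solution: y = (C₁ + C₂x)e^(8x)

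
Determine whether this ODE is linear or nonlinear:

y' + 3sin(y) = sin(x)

Nonlinear (sin(y) is nonlinear in y)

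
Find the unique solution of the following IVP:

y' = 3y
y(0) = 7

General solution: y = Ce^(3x)
Applying IC y(0) = 7:
Particular solution: y = 7e^(3x)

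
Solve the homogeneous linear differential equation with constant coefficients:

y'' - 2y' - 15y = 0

Characteristic equation: r² - 2r - 15 = 0
Roots: r = 5, -3 (distinct real)
General solution: y = C₁e^(5x) + C₂e^(-3x)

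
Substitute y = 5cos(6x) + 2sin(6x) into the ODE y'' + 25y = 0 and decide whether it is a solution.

Verification:
y'' = -180cos(6x) - 72sin(6x)
y'' + 25y ≠ 0 (frequency mismatch: got 36 instead of 25)

No, it is not a solution.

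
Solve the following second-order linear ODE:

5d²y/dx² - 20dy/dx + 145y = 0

Characteristic equation: 5r² - 20r + 145 = 0
Divide by 5: r² - 4r + 29 = 0
Roots: r = 2 ± 5i (complex conjugates)
General solution: y = e^(2x)(C₁cos(5x) + C₂sin(5x))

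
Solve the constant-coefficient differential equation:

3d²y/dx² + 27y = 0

Characteristic equation: 3r² + 27 = 0
Divide by 3: r² + 9 = 0
Roots: r = ±3i (complex conjugates)
General solution: y = C₁cos(3x) + C₂sin(3x)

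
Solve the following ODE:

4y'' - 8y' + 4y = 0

Characteristic equation: 4r² - 8r + 4 = 0
Divide by 4: r² - 2r + 1 = 0
Factored: (r - 1)² = 0
Repeated root: r = 1
General solution: y = (C₁ + C₂x)e^x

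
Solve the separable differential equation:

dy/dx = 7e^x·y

Separating variables and integrating:
ln|y| = 7e^x + C

General solution: y = Ce^(7e^x)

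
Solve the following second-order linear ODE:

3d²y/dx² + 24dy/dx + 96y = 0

Characteristic equation: 3r² + 24r + 96 = 0
Divide by 3: r² + 8r + 32 = 0
Roots: r = -4 ± 4i (complex conjugates)
General solution: y = e^(-4x)(C₁cos(4x) + C₂sin(4x))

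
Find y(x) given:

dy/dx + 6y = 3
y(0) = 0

General solution: y = 1/2 + Ce^(-6x)
Applying y(0) = 0: C = 0 - 1/2 = -1/2
Particular solution: y = 1/2 - (1/2)e^(-6x)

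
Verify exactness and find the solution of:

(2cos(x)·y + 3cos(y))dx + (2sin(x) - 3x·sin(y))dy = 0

Verify exactness: ∂M/∂y = ∂N/∂x ✓
Find F(x,y) such that ∂F/∂x = M, ∂F/∂y = N
Solution: 2sin(x)·y + 3x·cos(y) = C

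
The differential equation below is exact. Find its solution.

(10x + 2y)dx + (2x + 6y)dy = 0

Verify exactness: ∂M/∂y = ∂N/∂x ✓
Find F(x,y) such that ∂F/∂x = M, ∂F/∂y = N
Solution: 5x² + 2xy + 3y² = C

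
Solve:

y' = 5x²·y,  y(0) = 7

General solution: y = Ce^(5x³/3)
Applying IC y(0) = 7:
Particular solution: y = 7e^(5x³/3)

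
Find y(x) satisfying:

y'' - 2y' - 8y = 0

Characteristic equation: r² - 2r - 8 = 0
Roots: r = 4, -2 (distinct real)
General solution: y = C₁e^(4x) + C₂e^(-2x)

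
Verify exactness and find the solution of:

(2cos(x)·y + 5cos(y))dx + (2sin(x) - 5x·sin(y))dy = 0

Verify exactness: ∂M/∂y = ∂N/∂x ✓
Find F(x,y) such that ∂F/∂x = M, ∂F/∂y = N
Solution: 2sin(x)·y + 5x·cos(y) = C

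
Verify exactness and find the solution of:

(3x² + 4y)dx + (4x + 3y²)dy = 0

Verify exactness: ∂M/∂y = ∂N/∂x ✓
Find F(x,y) such that ∂F/∂x = M, ∂F/∂y = N
Solution: x³ + 4xy + y³ = C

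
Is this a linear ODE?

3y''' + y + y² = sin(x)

No. Nonlinear (y² term)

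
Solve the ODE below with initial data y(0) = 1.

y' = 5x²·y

General solution: y = Ce^(5x³/3)
Applying IC y(0) = 1:
Particular solution: y = e^(5x³/3)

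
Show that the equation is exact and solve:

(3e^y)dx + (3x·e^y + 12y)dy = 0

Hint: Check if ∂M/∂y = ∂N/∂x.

Verify exactness: ∂M/∂y = ∂N/∂x ✓
Find F(x,y) such that ∂F/∂x = M, ∂F/∂y = N
Solution: 3x·e^y + 6y² = C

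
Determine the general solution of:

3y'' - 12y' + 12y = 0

Characteristic equation: 3r² - 12r + 12 = 0
Divide by 3: r² - 4r + 4 = 0
Factored: (r - 2)² = 0
Repeated root: r = 2
General solution: y = (C₁ + C₂x)e^(2x)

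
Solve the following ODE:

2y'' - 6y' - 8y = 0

Characteristic equation: 2r² - 6r - 8 = 0
Divide by 2: r² - 3r - 4 = 0
Roots: r = 4, -1 (distinct real)
General solution: y = C₁e^(4x) + C₂e^(-x)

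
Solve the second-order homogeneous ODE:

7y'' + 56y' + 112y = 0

Characteristic equation: 7r² + 56r + 112 = 0
Divide by 7: r² + 8r + 16 = 0
Factored: (r + 4)² = 0
Repeated root: r = -4
General solution: y = (C₁ + C₂x)e^(-4x)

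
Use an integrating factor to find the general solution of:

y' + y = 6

Using integrating factor method:

General solution: y = 6 + Ce^(-x)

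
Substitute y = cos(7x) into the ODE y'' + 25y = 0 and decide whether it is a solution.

Verification:
y'' = -49cos(7x)
y'' + 25y ≠ 0 (frequency mismatch: got 49 instead of 25)

No, it is not a solution.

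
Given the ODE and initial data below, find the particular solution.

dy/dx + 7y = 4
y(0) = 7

General solution: y = 4/7 + Ce^(-7x)
Applying y(0) = 7: C = 7 - 4/7 = 45/7
Particular solution: y = 4/7 + (45/7)e^(-7x)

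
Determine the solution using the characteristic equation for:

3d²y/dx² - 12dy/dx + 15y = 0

Characteristic equation: 3r² - 12r + 15 = 0
Divide by 3: r² - 4r + 5 = 0
Roots: r = 2 ± i (complex conjugates)
General solution: y = e^(2x)(C₁cos(x) + C₂sin(x))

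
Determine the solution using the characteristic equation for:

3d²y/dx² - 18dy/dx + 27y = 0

Characteristic equation: 3r² - 18r + 27 = 0
Divide by 3: r² - 6r + 9 = 0
Factored: (r - 3)² = 0
Repeated root: r = 3
General solution: y = (C₁ + C₂x)e^(3x)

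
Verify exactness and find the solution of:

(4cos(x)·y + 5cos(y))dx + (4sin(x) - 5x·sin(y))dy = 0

Verify exactness: ∂M/∂y = ∂N/∂x ✓
Find F(x,y) such that ∂F/∂x = M, ∂F/∂y = N
Solution: 4sin(x)·y + 5x·cos(y) = C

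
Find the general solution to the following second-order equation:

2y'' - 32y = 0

Characteristic equation: 2r² - 32 = 0
Divide by 2: r² - 16 = 0
Roots: r = 4, -4 (distinct real)
General solution: y = C₁e^(4x) + C₂e^(-4x)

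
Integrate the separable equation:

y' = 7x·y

Separating variables and integrating:
ln|y| = 7x^2/2 + C

General solution: y = Ce^(7x^2/2)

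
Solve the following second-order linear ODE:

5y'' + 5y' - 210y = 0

Characteristic equation: 5r² + 5r - 210 = 0
Divide by 5: r² + r - 42 = 0
Roots: r = 6, -7 (distinct real)
General solution: y = C₁e^(6x) + C₂e^(-7x)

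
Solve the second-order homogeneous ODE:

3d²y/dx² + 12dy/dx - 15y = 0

Characteristic equation: 3r² + 12r - 15 = 0
Divide by 3: r² + 4r - 5 = 0
Roots: r = 1, -5 (distinct real)
General solution: y = C₁e^x + C₂e^(-5x)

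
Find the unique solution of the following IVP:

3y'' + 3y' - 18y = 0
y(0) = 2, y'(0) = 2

General solution: y = C₁e^(2x) + C₂e^(-3x)
Applying ICs: C₁ = 8/5, C₂ = 2/5
Particular solution: y = (8/5)e^(2x) + (2/5)e^(-3x)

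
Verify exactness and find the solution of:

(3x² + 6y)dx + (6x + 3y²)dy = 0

Verify exactness: ∂M/∂y = ∂N/∂x ✓
Find F(x,y) such that ∂F/∂x = M, ∂F/∂y = N
Solution: x³ + 6xy + y³ = C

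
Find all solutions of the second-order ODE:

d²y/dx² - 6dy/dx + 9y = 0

Characteristic equation: r² - 6r + 9 = 0
Factored: (r - 3)² = 0
Repeated root: r = 3
General solution: y = (C₁ + C₂x)e^(3x)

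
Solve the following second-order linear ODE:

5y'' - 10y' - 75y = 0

Characteristic equation: 5r² - 10r - 75 = 0
Divide by 5: r² - 2r - 15 = 0
Roots: r = 5, -3 (distinct real)
General solution: y = C₁e^(5x) + C₂e^(-3x)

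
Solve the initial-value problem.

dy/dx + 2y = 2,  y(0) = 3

General solution: y = 1 + Ce^(-2x)
Applying y(0) = 3: C = 3 - 1 = 2
Particular solution: y = 1 + 2e^(-2x)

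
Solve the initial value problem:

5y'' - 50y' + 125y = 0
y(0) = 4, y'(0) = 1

General solution: y = (C₁ + C₂x)e^(5x)
Repeated root r = 5
Applying ICs: C₁ = 4, C₂ = -19
Particular solution: y = (4 - 19x)e^(5x)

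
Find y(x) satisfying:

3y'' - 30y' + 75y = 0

Characteristic equation: 3r² - 30r + 75 = 0
Divide by 3: r² - 10r + 25 = 0
Factored: (r - 5)² = 0
Repeated root: r = 5
General solution: y = (C₁ + C₂x)e^(5x)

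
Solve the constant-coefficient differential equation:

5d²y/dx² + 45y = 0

Characteristic equation: 5r² + 45 = 0
Divide by 5: r² + 9 = 0
Roots: r = ±3i (complex conjugates)
General solution: y = C₁cos(3x) + C₂sin(3x)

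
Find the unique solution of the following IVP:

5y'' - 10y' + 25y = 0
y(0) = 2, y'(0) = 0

General solution: y = e^x(C₁cos(2x) + C₂sin(2x))
Complex roots r = 1 ± 2i
Applying ICs: C₁ = 2, C₂ = -1
Particular solution: y = e^x(2cos(2x) - sin(2x))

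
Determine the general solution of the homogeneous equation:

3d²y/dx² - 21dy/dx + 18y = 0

Characteristic equation: 3r² - 21r + 18 = 0
Divide by 3: r² - 7r + 6 = 0
Roots: r = 6, 1 (distinct real)
General solution: y = C₁e^(6x) + C₂e^x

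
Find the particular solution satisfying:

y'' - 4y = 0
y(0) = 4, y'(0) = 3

General solution: y = C₁e^(2x) + C₂e^(-2x)
Applying ICs: C₁ = 11/4, C₂ = 5/4
Particular solution: y = (11/4)e^(2x) + (5/4)e^(-2x)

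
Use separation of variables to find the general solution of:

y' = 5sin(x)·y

Separating variables and integrating:
ln|y| = -5cos(x) + C

General solution: y = Ce^(-5cos(x))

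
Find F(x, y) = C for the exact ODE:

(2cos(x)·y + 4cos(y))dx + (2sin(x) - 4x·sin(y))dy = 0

Verify exactness: ∂M/∂y = ∂N/∂x ✓
Find F(x,y) such that ∂F/∂x = M, ∂F/∂y = N
Solution: 2sin(x)·y + 4x·cos(y) = C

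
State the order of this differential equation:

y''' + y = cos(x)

The order is 3 (highest derivative is of order 3).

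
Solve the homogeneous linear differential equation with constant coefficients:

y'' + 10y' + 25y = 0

Characteristic equation: r² + 10r + 25 = 0
Factored: (r + 5)² = 0
Repeated root: r = -5
General solution: y = (C₁ + C₂x)e^(-5x)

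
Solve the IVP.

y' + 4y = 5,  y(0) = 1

General solution: y = 5/4 + Ce^(-4x)
Applying y(0) = 1: C = 1 - 5/4 = -1/4
Particular solution: y = 5/4 - (1/4)e^(-4x)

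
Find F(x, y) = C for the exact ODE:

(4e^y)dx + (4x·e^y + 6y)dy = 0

Verify exactness: ∂M/∂y = ∂N/∂x ✓
Find F(x,y) such that ∂F/∂x = M, ∂F/∂y = N
Solution: 4x·e^y + 3y² = C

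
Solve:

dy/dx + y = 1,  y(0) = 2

General solution: y = 1 + Ce^(-x)
Applying y(0) = 2: C = 2 - 1 = 1
Particular solution: y = 1 + e^(-x)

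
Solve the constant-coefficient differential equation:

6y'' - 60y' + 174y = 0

Characteristic equation: 6r² - 60r + 174 = 0
Divide by 6: r² - 10r + 29 = 0
Roots: r = 5 ± 2i (complex conjugates)
General solution: y = e^(5x)(C₁cos(2x) + C₂sin(2x))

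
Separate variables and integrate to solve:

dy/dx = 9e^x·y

Separating variables and integrating:
ln|y| = 9e^x + C

General solution: y = Ce^(9e^x)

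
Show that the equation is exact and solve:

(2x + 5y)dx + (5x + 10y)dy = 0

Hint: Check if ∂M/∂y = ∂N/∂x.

Verify exactness: ∂M/∂y = ∂N/∂x ✓
Find F(x,y) such that ∂F/∂x = M, ∂F/∂y = N
Solution: x² + 5xy + 5y² = C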